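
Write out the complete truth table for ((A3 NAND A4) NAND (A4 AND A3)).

A4 | A3 | Output
----------------
0 | 0 | 1
0 | 1 | 1
1 | 0 | 1
1 | 1 | 1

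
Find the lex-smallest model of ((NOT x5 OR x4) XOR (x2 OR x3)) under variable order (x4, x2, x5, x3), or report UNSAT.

x4=0, x2=0, x5=0, x3=0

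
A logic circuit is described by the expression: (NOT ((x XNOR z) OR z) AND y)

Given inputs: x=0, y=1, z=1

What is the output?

Substituting: (NOT ((0 XNOR 1) OR 1) AND 1)
= 0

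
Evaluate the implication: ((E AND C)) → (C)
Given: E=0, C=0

Antecedent ((E AND C)) = 0; consequent (C) = 0.
0 → 0 = 1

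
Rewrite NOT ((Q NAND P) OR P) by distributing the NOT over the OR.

NOT (Q NAND P) AND NOT P
De Morgan's: NOT(OR of terms) = AND of negations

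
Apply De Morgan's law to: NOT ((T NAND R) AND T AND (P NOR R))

NOT (T NAND R) OR NOT T OR NOT (P NOR R)
De Morgan's: NOT(AND of terms) = OR of negations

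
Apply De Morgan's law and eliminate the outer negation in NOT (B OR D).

NOT B AND NOT D
De Morgan's: NOT(OR of terms) = AND of negations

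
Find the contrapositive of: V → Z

Contrapositive: NOT Z → NOT V
Note: A statement and its contrapositive are logically equivalent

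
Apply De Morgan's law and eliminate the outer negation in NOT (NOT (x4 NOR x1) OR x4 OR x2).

(x4 NOR x1) AND NOT x4 AND NOT x2
De Morgan's: NOT(OR of terms) = AND of negations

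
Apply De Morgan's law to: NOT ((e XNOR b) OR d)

NOT (e XNOR b) AND NOT d
De Morgan's: NOT(OR of terms) = AND of negations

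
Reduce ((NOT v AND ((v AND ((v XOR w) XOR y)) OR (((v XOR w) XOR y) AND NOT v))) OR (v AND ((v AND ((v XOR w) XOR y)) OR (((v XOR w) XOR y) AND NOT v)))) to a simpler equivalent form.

By distribution ((E AND v) OR (E AND NOT v) = E) then distribution ((E AND v) OR (E AND NOT v) = E):
= ((v XOR w) XOR y)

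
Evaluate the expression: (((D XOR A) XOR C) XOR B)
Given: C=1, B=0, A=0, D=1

Substituting: (((1 XOR 0) XOR 1) XOR 0)
= 0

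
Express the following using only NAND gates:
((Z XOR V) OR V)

((((Z NAND (Z NAND V)) NAND (V NAND (Z NAND V))) NAND ((Z NAND (Z NAND V)) NAND (V NAND (Z NAND V)))) NAND (V NAND V))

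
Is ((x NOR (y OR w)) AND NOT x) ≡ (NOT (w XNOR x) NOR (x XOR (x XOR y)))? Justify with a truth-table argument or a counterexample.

No. Counterexample: with x=1, y=0, w=1, Expression 1 = 0 but Expression 2 = 1.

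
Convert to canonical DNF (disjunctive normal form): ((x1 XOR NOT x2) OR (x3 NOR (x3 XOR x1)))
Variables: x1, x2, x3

(NOT x1 AND NOT x2 AND NOT x3) OR (NOT x1 AND NOT x2 AND x3) OR (NOT x1 AND x2 AND NOT x3) OR (x1 AND x2 AND NOT x3) OR (x1 AND x2 AND x3)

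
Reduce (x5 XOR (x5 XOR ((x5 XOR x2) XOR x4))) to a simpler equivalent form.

By XOR self-cancellation ((E XOR v) XOR v = E):
= ((x5 XOR x2) XOR x4)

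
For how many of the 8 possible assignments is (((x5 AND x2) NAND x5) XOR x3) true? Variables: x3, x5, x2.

Satisfying assignments: (0,0,0), (0,0,1), (0,1,0), (1,1,1)
Count: 4 out of 8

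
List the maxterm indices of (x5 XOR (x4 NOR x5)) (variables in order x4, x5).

ΠM(2) = (NOT x4 OR x5)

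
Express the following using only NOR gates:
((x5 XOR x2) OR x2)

((((((x5 NOR x2) NOR (x5 NOR x2)) NOR ((x5 NOR x2) NOR (x5 NOR x2))) NOR ((((x5 NOR x5) NOR (x2 NOR x2)) NOR ((x5 NOR x5) NOR (x2 NOR x2))) NOR (((x5 NOR x5) NOR (x2 NOR x2)) NOR ((x5 NOR x5) NOR (x2 NOR x2))))) NOR x2) NOR (((((x5 NOR x2) NOR (x5 NOR x2)) NOR ((x5 NOR x2) NOR (x5 NOR x2))) NOR ((((x5 NOR x5) NOR (x2 NOR x2)) NOR ((x5 NOR x5) NOR (x2 NOR x2))) NOR (((x5 NOR x5) NOR (x2 NOR x2)) NOR ((x5 NOR x5) NOR (x2 NOR x2))))) NOR x2))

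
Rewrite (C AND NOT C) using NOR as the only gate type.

((C NOR C) NOR ((C NOR C) NOR (C NOR C)))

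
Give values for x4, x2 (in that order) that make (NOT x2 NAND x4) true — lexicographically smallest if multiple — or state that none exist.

x4=0, x2=0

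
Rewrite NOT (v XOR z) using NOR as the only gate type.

(((((v NOR z) NOR (v NOR z)) NOR ((v NOR z) NOR (v NOR z))) NOR ((((v NOR v) NOR (z NOR z)) NOR ((v NOR v) NOR (z NOR z))) NOR (((v NOR v) NOR (z NOR z)) NOR ((v NOR v) NOR (z NOR z))))) NOR ((((v NOR z) NOR (v NOR z)) NOR ((v NOR z) NOR (v NOR z))) NOR ((((v NOR v) NOR (z NOR z)) NOR ((v NOR v) NOR (z NOR z))) NOR (((v NOR v) NOR (z NOR z)) NOR ((v NOR v) NOR (z NOR z))))))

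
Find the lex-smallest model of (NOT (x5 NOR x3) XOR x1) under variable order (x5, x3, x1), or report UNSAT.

x5=0, x3=0, x1=1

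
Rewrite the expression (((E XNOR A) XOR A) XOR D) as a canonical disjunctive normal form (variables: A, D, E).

(NOT A AND NOT D AND NOT E) OR (NOT A AND D AND E) OR (A AND NOT D AND NOT E) OR (A AND D AND E)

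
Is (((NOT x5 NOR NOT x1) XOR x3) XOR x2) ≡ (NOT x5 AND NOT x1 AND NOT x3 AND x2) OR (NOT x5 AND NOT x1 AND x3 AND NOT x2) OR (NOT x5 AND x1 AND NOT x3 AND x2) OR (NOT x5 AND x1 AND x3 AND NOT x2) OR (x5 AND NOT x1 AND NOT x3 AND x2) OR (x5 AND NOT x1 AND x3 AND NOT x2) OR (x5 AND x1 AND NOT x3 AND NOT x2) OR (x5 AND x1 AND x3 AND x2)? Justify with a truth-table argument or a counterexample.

Yes, they are equivalent — the two output columns agree on all 16 assignments:
x5 | x1 | x3 | x2 | Expression 1 | Expression 2
-----------------------------------------------
0 | 0 | 0 | 0 | 0 | 0
0 | 0 | 0 | 1 | 1 | 1
0 | 0 | 1 | 0 | 1 | 1
0 | 0 | 1 | 1 | 0 | 0
0 | 1 | 0 | 0 | 0 | 0
0 | 1 | 0 | 1 | 1 | 1
0 | 1 | 1 | 0 | 1 | 1
0 | 1 | 1 | 1 | 0 | 0
1 | 0 | 0 | 0 | 0 | 0
1 | 0 | 0 | 1 | 1 | 1
1 | 0 | 1 | 0 | 1 | 1
1 | 0 | 1 | 1 | 0 | 0
1 | 1 | 0 | 0 | 1 | 1
1 | 1 | 0 | 1 | 0 | 0
1 | 1 | 1 | 0 | 0 | 0
1 | 1 | 1 | 1 | 1 | 1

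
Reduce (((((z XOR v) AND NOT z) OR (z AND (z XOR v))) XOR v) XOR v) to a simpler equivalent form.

By XOR self-cancellation ((E XOR v) XOR v = E) then distribution ((E AND v) OR (E AND NOT v) = E):
= (z XOR v)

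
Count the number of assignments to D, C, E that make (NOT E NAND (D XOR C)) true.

Satisfying assignments: (0,0,0), (0,0,1), (0,1,1), (1,0,1), (1,1,0), (1,1,1)
Count: 6 out of 8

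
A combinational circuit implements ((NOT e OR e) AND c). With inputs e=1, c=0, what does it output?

Substituting: ((NOT 1 OR 1) AND 0)
= 0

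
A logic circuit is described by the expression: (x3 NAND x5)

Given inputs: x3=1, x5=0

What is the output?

Substituting: (1 NAND 0)
= 1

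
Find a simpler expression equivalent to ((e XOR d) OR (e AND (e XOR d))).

By absorption (E OR (E AND v) = E):
= (e XOR d)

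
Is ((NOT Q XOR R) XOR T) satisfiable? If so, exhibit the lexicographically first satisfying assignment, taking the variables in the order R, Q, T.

R=0, Q=0, T=0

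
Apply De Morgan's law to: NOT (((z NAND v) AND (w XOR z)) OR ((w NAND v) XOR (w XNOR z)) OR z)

NOT ((z NAND v) AND (w XOR z)) AND NOT ((w NAND v) XOR (w XNOR z)) AND NOT z
De Morgan's: NOT(OR of terms) = AND of negations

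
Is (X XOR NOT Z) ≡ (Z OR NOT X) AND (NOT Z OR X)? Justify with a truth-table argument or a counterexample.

Yes, they are equivalent — the two output columns agree on all 4 assignments:
Z | X | Expression 1 | Expression 2
-----------------------------------
0 | 0 | 1 | 1
0 | 1 | 0 | 0
1 | 0 | 0 | 0
1 | 1 | 1 | 1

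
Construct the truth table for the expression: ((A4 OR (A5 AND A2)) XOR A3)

A3 | A2 | A5 | A4 | Output
--------------------------
0 | 0 | 0 | 0 | 0
0 | 0 | 0 | 1 | 1
0 | 0 | 1 | 0 | 0
0 | 0 | 1 | 1 | 1
0 | 1 | 0 | 0 | 0
0 | 1 | 0 | 1 | 1
0 | 1 | 1 | 0 | 1
0 | 1 | 1 | 1 | 1
1 | 0 | 0 | 0 | 1
1 | 0 | 0 | 1 | 0
1 | 0 | 1 | 0 | 1
1 | 0 | 1 | 1 | 0
1 | 1 | 0 | 0 | 1
1 | 1 | 0 | 1 | 0
1 | 1 | 1 | 0 | 0
1 | 1 | 1 | 1 | 0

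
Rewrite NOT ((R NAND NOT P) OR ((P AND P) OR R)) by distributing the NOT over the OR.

NOT (R NAND NOT P) AND NOT ((P AND P) OR R)
De Morgan's: NOT(OR of terms) = AND of negations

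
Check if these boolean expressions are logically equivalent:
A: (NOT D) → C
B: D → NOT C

No, Inverse is not equivalent to original (counterexample: D=0, C=0)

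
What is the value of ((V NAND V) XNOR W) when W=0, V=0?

Substituting: ((0 NAND 0) XNOR 0)
= 0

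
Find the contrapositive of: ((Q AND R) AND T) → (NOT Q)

Contrapositive: Q → NOT ((Q AND R) AND T)
Note: A statement and its contrapositive are logically equivalent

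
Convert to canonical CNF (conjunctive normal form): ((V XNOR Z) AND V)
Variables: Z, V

(Z OR V) AND (Z OR NOT V) AND (NOT Z OR V)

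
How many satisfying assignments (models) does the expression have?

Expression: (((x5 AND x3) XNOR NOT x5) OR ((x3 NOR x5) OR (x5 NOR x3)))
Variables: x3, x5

Satisfying assignments: (0,0), (0,1)
Count: 2 out of 4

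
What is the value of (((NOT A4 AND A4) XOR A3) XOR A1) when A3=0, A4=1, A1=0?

Substituting: (((NOT 1 AND 1) XOR 0) XOR 0)
= 0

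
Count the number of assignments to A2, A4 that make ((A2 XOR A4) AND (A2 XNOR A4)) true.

No assignment satisfies the expression.
Count: 0 out of 4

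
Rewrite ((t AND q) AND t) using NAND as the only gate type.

((((t NAND q) NAND (t NAND q)) NAND t) NAND (((t NAND q) NAND (t NAND q)) NAND t))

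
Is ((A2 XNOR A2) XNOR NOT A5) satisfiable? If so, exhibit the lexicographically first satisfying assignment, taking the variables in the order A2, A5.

A2=0, A5=0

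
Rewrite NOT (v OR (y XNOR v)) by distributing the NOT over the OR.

NOT v AND NOT (y XNOR v)
De Morgan's: NOT(OR of terms) = AND of negations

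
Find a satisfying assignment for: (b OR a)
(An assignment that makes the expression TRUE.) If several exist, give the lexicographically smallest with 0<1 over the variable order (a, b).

a=0, b=1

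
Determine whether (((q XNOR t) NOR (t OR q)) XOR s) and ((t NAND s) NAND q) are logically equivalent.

No. Counterexample: with q=0, s=0, t=0, Expression 1 = 0 but Expression 2 = 1.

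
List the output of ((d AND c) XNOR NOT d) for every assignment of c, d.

c | d | Output
--------------
0 | 0 | 0
0 | 1 | 1
1 | 0 | 0
1 | 1 | 0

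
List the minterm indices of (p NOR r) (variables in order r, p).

Σm(0) = (NOT r AND NOT p)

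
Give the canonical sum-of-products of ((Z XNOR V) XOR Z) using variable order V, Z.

Σm(0, 1) = (NOT V AND NOT Z) OR (NOT V AND Z)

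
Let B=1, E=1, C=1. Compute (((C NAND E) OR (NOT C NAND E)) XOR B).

Substituting: (((1 NAND 1) OR (NOT 1 NAND 1)) XOR 1)
= 0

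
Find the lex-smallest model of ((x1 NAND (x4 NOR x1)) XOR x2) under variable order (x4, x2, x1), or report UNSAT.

x4=0, x2=0, x1=0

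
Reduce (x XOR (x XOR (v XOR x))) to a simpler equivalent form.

By XOR self-cancellation ((E XOR v) XOR v = E):
= (v XOR x)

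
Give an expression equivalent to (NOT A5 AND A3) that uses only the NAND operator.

(((A5 NAND A5) NAND A3) NAND ((A5 NAND A5) NAND A3))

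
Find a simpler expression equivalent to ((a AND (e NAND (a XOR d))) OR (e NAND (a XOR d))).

By absorption (E OR (E AND v) = E):
= (e NAND (a XOR d))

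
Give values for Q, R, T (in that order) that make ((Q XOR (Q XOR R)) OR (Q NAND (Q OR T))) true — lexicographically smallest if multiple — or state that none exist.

Q=0, R=0, T=0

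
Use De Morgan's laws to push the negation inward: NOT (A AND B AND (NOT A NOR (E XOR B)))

NOT A OR NOT B OR NOT (NOT A NOR (E XOR B))
De Morgan's: NOT(AND of terms) = OR of negations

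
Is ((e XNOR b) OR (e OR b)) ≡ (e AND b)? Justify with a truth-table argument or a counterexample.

No. Counterexample: with b=0, e=0, Expression 1 = 1 but Expression 2 = 0.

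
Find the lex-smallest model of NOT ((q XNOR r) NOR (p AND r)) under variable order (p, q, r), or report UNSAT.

p=0, q=0, r=0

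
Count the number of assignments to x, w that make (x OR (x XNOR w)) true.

Satisfying assignments: (0,0), (1,0), (1,1)
Count: 3 out of 4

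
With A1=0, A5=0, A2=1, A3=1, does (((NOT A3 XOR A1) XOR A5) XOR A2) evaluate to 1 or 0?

Substituting: (((NOT 1 XOR 0) XOR 0) XOR 1)
= 1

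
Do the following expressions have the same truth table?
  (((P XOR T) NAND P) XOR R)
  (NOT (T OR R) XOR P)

No. Counterexample: with R=0, T=1, P=0, Expression 1 = 1 but Expression 2 = 0.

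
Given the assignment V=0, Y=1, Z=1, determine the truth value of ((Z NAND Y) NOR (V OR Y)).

Substituting: ((1 NAND 1) NOR (0 OR 1))
= 0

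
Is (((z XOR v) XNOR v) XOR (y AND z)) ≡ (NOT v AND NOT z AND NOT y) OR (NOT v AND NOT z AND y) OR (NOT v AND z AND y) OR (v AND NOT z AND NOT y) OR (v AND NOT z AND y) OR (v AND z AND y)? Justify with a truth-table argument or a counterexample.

Yes, they are equivalent — the two output columns agree on all 8 assignments:
v | z | y | Expression 1 | Expression 2
---------------------------------------
0 | 0 | 0 | 1 | 1
0 | 0 | 1 | 1 | 1
0 | 1 | 0 | 0 | 0
0 | 1 | 1 | 1 | 1
1 | 0 | 0 | 1 | 1
1 | 0 | 1 | 1 | 1
1 | 1 | 0 | 0 | 0
1 | 1 | 1 | 1 | 1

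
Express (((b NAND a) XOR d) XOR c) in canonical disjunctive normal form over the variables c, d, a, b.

(NOT c AND NOT d AND NOT a AND NOT b) OR (NOT c AND NOT d AND NOT a AND b) OR (NOT c AND NOT d AND a AND NOT b) OR (NOT c AND d AND a AND b) OR (c AND NOT d AND a AND b) OR (c AND d AND NOT a AND NOT b) OR (c AND d AND NOT a AND b) OR (c AND d AND a AND NOT b)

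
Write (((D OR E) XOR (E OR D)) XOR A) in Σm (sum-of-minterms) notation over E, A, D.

Σm(2, 3, 6, 7) = (NOT E AND A AND NOT D) OR (NOT E AND A AND D) OR (E AND A AND NOT D) OR (E AND A AND D)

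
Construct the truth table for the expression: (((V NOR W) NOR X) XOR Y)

X | V | Y | W | Output
----------------------
0 | 0 | 0 | 0 | 0
0 | 0 | 0 | 1 | 1
0 | 0 | 1 | 0 | 1
0 | 0 | 1 | 1 | 0
0 | 1 | 0 | 0 | 1
0 | 1 | 0 | 1 | 1
0 | 1 | 1 | 0 | 0
0 | 1 | 1 | 1 | 0
1 | 0 | 0 | 0 | 0
1 | 0 | 0 | 1 | 0
1 | 0 | 1 | 0 | 1
1 | 0 | 1 | 1 | 1
1 | 1 | 0 | 0 | 0
1 | 1 | 0 | 1 | 0
1 | 1 | 1 | 0 | 1
1 | 1 | 1 | 1 | 1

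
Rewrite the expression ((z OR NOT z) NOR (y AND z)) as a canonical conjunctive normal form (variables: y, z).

(y OR z) AND (y OR NOT z) AND (NOT y OR z) AND (NOT y OR NOT z)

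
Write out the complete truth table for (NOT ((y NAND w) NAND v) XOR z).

w | z | y | v | Output
----------------------
0 | 0 | 0 | 0 | 0
0 | 0 | 0 | 1 | 1
0 | 0 | 1 | 0 | 0
0 | 0 | 1 | 1 | 1
0 | 1 | 0 | 0 | 1
0 | 1 | 0 | 1 | 0
0 | 1 | 1 | 0 | 1
0 | 1 | 1 | 1 | 0
1 | 0 | 0 | 0 | 0
1 | 0 | 0 | 1 | 1
1 | 0 | 1 | 0 | 0
1 | 0 | 1 | 1 | 0
1 | 1 | 0 | 0 | 1
1 | 1 | 0 | 1 | 0
1 | 1 | 1 | 0 | 1
1 | 1 | 1 | 1 | 1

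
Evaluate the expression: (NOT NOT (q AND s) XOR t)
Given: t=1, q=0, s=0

Substituting: (NOT NOT (0 AND 0) XOR 1)
= 1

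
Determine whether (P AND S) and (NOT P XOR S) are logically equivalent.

No. Counterexample: with S=0, P=0, Expression 1 = 0 but Expression 2 = 1.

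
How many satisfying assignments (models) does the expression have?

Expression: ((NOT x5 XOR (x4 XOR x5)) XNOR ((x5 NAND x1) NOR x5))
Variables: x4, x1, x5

Satisfying assignments: (1,0,0), (1,0,1), (1,1,0), (1,1,1)
Count: 4 out of 8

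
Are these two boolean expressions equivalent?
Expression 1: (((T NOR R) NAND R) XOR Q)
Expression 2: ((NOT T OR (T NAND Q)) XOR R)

No. Counterexample: with R=0, Q=1, T=0, Expression 1 = 0 but Expression 2 = 1.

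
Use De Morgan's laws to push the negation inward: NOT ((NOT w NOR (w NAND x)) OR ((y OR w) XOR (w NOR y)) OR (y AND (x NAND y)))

NOT (NOT w NOR (w NAND x)) AND NOT ((y OR w) XOR (w NOR y)) AND NOT (y AND (x NAND y))
De Morgan's: NOT(OR of terms) = AND of negations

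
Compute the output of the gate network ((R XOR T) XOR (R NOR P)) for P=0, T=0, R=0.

Substituting: ((0 XOR 0) XOR (0 NOR 0))
= 1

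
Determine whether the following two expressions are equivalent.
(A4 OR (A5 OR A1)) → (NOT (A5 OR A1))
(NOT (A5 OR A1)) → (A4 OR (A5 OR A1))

No, Converse is not equivalent to original (counterexample: A1=0, A5=0, A4=0)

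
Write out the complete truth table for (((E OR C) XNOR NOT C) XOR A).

C | A | E | Output
------------------
0 | 0 | 0 | 0
0 | 0 | 1 | 1
0 | 1 | 0 | 1
0 | 1 | 1 | 0
1 | 0 | 0 | 0
1 | 0 | 1 | 0
1 | 1 | 0 | 1
1 | 1 | 1 | 1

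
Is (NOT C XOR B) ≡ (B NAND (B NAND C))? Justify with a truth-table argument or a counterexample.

No. Counterexample: with C=1, B=0, Expression 1 = 0 but Expression 2 = 1.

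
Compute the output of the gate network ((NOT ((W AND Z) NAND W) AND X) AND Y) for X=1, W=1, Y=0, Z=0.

Substituting: ((NOT ((1 AND 0) NAND 1) AND 1) AND 0)
= 0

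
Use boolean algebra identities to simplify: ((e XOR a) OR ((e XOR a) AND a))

By absorption (E OR (E AND v) = E):
= (e XOR a)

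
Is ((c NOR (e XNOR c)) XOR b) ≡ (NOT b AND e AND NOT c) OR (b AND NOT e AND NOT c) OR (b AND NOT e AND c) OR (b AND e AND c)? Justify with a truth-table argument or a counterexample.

Yes, they are equivalent — the two output columns agree on all 8 assignments:
b | e | c | Expression 1 | Expression 2
---------------------------------------
0 | 0 | 0 | 0 | 0
0 | 0 | 1 | 0 | 0
0 | 1 | 0 | 1 | 1
0 | 1 | 1 | 0 | 0
1 | 0 | 0 | 1 | 1
1 | 0 | 1 | 1 | 1
1 | 1 | 0 | 0 | 0
1 | 1 | 1 | 1 | 1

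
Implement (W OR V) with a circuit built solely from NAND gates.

((W NAND W) NAND (V NAND V))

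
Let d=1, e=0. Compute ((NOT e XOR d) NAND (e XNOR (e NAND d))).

Substituting: ((NOT 0 XOR 1) NAND (0 XNOR (0 NAND 1)))
= 1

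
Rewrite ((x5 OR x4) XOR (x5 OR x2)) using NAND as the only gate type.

((((x5 NAND x5) NAND (x4 NAND x4)) NAND (((x5 NAND x5) NAND (x4 NAND x4)) NAND ((x5 NAND x5) NAND (x2 NAND x2)))) NAND (((x5 NAND x5) NAND (x2 NAND x2)) NAND (((x5 NAND x5) NAND (x4 NAND x4)) NAND ((x5 NAND x5) NAND (x2 NAND x2)))))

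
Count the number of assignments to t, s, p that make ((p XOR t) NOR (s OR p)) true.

Satisfying assignments: (0,0,0)
Count: 1 out of 8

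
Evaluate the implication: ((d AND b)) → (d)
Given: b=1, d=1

Antecedent ((d AND b)) = 1; consequent (d) = 1.
1 → 1 = 1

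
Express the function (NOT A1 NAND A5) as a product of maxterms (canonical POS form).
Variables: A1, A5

ΠM(1) = (A1 OR NOT A5)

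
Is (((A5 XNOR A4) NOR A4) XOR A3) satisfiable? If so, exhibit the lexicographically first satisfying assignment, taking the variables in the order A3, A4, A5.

A3=0, A4=0, A5=1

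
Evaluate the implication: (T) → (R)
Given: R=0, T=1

Antecedent (T) = 1; consequent (R) = 0.
1 → 0 = 0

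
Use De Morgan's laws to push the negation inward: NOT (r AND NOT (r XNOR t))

NOT r OR (r XNOR t)
De Morgan's: NOT(AND of terms) = OR of negations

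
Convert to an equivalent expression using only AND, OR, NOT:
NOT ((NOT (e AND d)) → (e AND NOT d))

(NOT (e AND d)) AND NOT (e AND NOT d)
(Negated implication: NOT(A → B) = A AND NOT B)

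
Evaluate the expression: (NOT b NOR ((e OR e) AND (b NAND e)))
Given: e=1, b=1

Substituting: (NOT 1 NOR ((1 OR 1) AND (1 NAND 1)))
= 1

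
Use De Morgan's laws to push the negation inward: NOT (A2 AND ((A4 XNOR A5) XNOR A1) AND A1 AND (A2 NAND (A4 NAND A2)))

NOT A2 OR NOT ((A4 XNOR A5) XNOR A1) OR NOT A1 OR NOT (A2 NAND (A4 NAND A2))
De Morgan's: NOT(AND of terms) = OR of negations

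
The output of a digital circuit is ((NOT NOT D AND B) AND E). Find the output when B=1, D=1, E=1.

Substituting: ((NOT NOT 1 AND 1) AND 1)
= 1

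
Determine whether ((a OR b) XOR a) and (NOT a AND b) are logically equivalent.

Yes, they are equivalent — the two output columns agree on all 4 assignments:
a | b | Expression 1 | Expression 2
-----------------------------------
0 | 0 | 0 | 0
0 | 1 | 1 | 1
1 | 0 | 0 | 0
1 | 1 | 0 | 0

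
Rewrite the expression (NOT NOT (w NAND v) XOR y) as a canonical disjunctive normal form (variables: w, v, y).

(NOT w AND NOT v AND NOT y) OR (NOT w AND v AND NOT y) OR (w AND NOT v AND NOT y) OR (w AND v AND y)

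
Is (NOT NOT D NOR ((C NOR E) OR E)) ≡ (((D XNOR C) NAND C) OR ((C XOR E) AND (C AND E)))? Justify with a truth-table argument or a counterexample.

No. Counterexample: with E=0, D=0, C=0, Expression 1 = 0 but Expression 2 = 1.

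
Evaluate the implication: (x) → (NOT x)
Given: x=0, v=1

Antecedent (x) = 0; consequent (NOT x) = 1.
0 → 1 = 1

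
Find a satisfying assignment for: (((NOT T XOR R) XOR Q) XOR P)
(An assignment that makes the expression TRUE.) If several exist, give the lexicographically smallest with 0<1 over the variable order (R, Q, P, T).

R=0, Q=0, P=0, T=0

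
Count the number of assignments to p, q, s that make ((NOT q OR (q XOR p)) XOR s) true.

Satisfying assignments: (0,0,0), (0,1,0), (1,0,0), (1,1,1)
Count: 4 out of 8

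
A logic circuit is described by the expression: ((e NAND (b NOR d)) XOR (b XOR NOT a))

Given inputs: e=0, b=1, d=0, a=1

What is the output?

Substituting: ((0 NAND (1 NOR 0)) XOR (1 XOR NOT 1))
= 0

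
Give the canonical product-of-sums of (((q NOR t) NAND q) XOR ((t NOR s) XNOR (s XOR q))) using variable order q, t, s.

ΠM(2, 4, 5, 7) = (q OR NOT t OR s) AND (NOT q OR t OR s) AND (NOT q OR t OR NOT s) AND (NOT q OR NOT t OR NOT s)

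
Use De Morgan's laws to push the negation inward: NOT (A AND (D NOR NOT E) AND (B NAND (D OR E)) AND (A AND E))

NOT A OR NOT (D NOR NOT E) OR NOT (B NAND (D OR E)) OR NOT (A AND E)
De Morgan's: NOT(AND of terms) = OR of negations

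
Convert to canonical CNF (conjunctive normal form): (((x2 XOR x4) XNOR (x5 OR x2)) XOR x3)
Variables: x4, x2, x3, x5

(x4 OR x2 OR x3 OR NOT x5) AND (x4 OR x2 OR NOT x3 OR x5) AND (x4 OR NOT x2 OR NOT x3 OR x5) AND (x4 OR NOT x2 OR NOT x3 OR NOT x5) AND (NOT x4 OR x2 OR x3 OR x5) AND (NOT x4 OR x2 OR NOT x3 OR NOT x5) AND (NOT x4 OR NOT x2 OR x3 OR x5) AND (NOT x4 OR NOT x2 OR x3 OR NOT x5)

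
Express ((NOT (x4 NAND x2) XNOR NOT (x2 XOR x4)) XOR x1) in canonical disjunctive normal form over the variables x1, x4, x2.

(NOT x1 AND NOT x4 AND x2) OR (NOT x1 AND x4 AND NOT x2) OR (NOT x1 AND x4 AND x2) OR (x1 AND NOT x4 AND NOT x2)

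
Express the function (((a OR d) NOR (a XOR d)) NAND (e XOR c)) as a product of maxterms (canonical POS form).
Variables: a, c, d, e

ΠM(1, 4) = (a OR c OR d OR NOT e) AND (a OR NOT c OR d OR e)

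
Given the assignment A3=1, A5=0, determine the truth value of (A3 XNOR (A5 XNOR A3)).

Substituting: (1 XNOR (0 XNOR 1))
= 0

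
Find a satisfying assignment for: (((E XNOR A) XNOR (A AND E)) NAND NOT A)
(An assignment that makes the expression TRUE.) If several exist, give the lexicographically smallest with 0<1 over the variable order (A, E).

A=0, E=0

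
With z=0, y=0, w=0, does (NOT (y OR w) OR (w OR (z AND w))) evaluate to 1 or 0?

Substituting: (NOT (0 OR 0) OR (0 OR (0 AND 0)))
= 1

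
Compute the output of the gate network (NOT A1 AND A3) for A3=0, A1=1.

Substituting: (NOT 1 AND 0)
= 0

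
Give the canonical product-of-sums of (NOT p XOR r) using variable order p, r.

ΠM(1, 2) = (p OR NOT r) AND (NOT p OR r)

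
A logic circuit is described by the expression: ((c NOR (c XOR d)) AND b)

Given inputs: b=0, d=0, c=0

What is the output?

Substituting: ((0 NOR (0 XOR 0)) AND 0)
= 0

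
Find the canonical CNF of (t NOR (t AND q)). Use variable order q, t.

(q OR NOT t) AND (NOT q OR NOT t)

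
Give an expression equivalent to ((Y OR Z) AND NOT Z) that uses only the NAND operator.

((((Y NAND Y) NAND (Z NAND Z)) NAND (Z NAND Z)) NAND (((Y NAND Y) NAND (Z NAND Z)) NAND (Z NAND Z)))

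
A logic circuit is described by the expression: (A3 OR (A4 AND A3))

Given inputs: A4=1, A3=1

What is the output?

Substituting: (1 OR (1 AND 1))
= 1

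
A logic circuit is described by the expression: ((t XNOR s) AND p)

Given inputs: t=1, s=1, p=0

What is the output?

Substituting: ((1 XNOR 1) AND 0)
= 0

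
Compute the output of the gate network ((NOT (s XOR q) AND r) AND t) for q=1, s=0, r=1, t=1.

Substituting: ((NOT (0 XOR 1) AND 1) AND 1)
= 0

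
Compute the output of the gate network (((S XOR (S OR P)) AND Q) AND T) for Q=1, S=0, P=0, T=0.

Substituting: (((0 XOR (0 OR 0)) AND 1) AND 0)
= 0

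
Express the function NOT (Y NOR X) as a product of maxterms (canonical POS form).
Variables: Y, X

ΠM(0) = (Y OR X)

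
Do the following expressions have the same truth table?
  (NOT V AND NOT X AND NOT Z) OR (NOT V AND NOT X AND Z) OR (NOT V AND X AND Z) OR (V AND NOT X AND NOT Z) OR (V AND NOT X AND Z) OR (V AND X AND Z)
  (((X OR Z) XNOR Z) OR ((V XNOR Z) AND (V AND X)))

Yes, they are equivalent — the two output columns agree on all 8 assignments:
V | X | Z | Expression 1 | Expression 2
---------------------------------------
0 | 0 | 0 | 1 | 1
0 | 0 | 1 | 1 | 1
0 | 1 | 0 | 0 | 0
0 | 1 | 1 | 1 | 1
1 | 0 | 0 | 1 | 1
1 | 0 | 1 | 1 | 1
1 | 1 | 0 | 0 | 0
1 | 1 | 1 | 1 | 1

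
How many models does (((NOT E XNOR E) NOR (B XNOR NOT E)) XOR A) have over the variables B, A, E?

Satisfying assignments: (0,0,0), (0,1,1), (1,0,1), (1,1,0)
Count: 4 out of 8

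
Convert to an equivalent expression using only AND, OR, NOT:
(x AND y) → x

NOT (x AND y) OR x
(Implication elimination: A → B = NOT A OR B)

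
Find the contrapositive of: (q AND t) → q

Contrapositive: NOT q → NOT (q AND t)
Note: A statement and its contrapositive are logically equivalent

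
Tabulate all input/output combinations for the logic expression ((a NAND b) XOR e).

b | a | e | Output
------------------
0 | 0 | 0 | 1
0 | 0 | 1 | 0
0 | 1 | 0 | 1
0 | 1 | 1 | 0
1 | 0 | 0 | 1
1 | 0 | 1 | 0
1 | 1 | 0 | 0
1 | 1 | 1 | 1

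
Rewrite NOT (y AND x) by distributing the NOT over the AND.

NOT y OR NOT x
De Morgan's: NOT(AND of terms) = OR of negations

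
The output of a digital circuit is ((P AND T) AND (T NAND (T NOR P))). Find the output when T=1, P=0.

Substituting: ((0 AND 1) AND (1 NAND (1 NOR 0)))
= 0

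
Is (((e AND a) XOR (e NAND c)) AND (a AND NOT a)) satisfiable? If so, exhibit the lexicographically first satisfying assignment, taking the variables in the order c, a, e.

UNSATISFIABLE - no assignment makes this expression true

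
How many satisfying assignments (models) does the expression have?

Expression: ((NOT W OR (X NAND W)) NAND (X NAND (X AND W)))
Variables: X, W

Satisfying assignments: (1,1)
Count: 1 out of 4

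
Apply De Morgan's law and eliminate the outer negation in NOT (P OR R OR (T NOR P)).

NOT P AND NOT R AND NOT (T NOR P)
De Morgan's: NOT(OR of terms) = AND of negations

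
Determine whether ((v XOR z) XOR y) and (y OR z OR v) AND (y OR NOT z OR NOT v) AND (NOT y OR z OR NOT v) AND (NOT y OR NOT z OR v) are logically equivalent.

Yes, they are equivalent — the two output columns agree on all 8 assignments:
y | z | v | Expression 1 | Expression 2
---------------------------------------
0 | 0 | 0 | 0 | 0
0 | 0 | 1 | 1 | 1
0 | 1 | 0 | 1 | 1
0 | 1 | 1 | 0 | 0
1 | 0 | 0 | 1 | 1
1 | 0 | 1 | 0 | 0
1 | 1 | 0 | 0 | 0
1 | 1 | 1 | 1 | 1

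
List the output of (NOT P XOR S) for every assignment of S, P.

S | P | Output
--------------
0 | 0 | 1
0 | 1 | 0
1 | 0 | 0
1 | 1 | 1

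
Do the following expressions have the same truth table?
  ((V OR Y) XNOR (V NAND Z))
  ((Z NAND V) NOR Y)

No. Counterexample: with Y=0, V=1, Z=0, Expression 1 = 1 but Expression 2 = 0.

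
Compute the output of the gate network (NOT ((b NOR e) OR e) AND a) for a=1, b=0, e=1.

Substituting: (NOT ((0 NOR 1) OR 1) AND 1)
= 0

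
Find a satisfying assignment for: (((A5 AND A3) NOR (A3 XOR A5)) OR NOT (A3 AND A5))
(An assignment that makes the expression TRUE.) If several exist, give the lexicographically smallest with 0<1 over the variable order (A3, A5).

A3=0, A5=0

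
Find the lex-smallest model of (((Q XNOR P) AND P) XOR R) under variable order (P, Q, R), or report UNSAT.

P=0, Q=0, R=1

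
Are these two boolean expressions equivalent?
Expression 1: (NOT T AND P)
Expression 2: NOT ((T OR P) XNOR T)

Yes, they are equivalent — the two output columns agree on all 4 assignments:
T | P | Expression 1 | Expression 2
-----------------------------------
0 | 0 | 0 | 0
0 | 1 | 1 | 1
1 | 0 | 0 | 0
1 | 1 | 0 | 0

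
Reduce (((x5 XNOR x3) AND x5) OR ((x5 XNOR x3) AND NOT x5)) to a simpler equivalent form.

By distribution ((E AND v) OR (E AND NOT v) = E):
= (x5 XNOR x3)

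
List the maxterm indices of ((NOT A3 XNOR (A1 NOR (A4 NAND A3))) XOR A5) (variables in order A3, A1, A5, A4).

ΠM(0, 1, 4, 5, 9, 10, 14, 15) = (A3 OR A1 OR A5 OR A4) AND (A3 OR A1 OR A5 OR NOT A4) AND (A3 OR NOT A1 OR A5 OR A4) AND (A3 OR NOT A1 OR A5 OR NOT A4) AND (NOT A3 OR A1 OR A5 OR NOT A4) AND (NOT A3 OR A1 OR NOT A5 OR A4) AND (NOT A3 OR NOT A1 OR NOT A5 OR A4) AND (NOT A3 OR NOT A1 OR NOT A5 OR NOT A4)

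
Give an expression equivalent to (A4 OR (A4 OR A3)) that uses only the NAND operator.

((A4 NAND A4) NAND (((A4 NAND A4) NAND (A3 NAND A3)) NAND ((A4 NAND A4) NAND (A3 NAND A3))))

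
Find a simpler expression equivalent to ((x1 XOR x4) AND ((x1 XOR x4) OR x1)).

By absorption (E AND (E OR v) = E):
= (x1 XOR x4)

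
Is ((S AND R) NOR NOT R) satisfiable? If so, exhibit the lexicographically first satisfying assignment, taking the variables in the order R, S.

R=1, S=0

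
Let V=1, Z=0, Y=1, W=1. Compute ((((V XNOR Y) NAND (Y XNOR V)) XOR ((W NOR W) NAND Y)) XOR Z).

Substituting: ((((1 XNOR 1) NAND (1 XNOR 1)) XOR ((1 NOR 1) NAND 1)) XOR 0)
= 1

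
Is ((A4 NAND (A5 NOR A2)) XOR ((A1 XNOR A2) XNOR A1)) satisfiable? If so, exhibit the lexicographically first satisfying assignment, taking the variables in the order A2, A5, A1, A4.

A2=0, A5=0, A1=0, A4=0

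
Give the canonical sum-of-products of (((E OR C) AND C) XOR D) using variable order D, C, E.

Σm(2, 3, 4, 5) = (NOT D AND C AND NOT E) OR (NOT D AND C AND E) OR (D AND NOT C AND NOT E) OR (D AND NOT C AND E)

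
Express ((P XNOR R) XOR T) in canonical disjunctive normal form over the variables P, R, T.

(NOT P AND NOT R AND NOT T) OR (NOT P AND R AND T) OR (P AND NOT R AND T) OR (P AND R AND NOT T)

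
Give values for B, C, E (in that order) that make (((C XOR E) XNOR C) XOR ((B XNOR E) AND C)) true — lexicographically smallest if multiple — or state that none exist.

B=0, C=0, E=0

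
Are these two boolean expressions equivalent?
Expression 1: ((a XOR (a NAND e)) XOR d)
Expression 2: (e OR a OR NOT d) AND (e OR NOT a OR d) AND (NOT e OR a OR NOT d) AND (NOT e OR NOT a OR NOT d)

Yes, they are equivalent — the two output columns agree on all 8 assignments:
e | a | d | Expression 1 | Expression 2
---------------------------------------
0 | 0 | 0 | 1 | 1
0 | 0 | 1 | 0 | 0
0 | 1 | 0 | 0 | 0
0 | 1 | 1 | 1 | 1
1 | 0 | 0 | 1 | 1
1 | 0 | 1 | 0 | 0
1 | 1 | 0 | 1 | 1
1 | 1 | 1 | 0 | 0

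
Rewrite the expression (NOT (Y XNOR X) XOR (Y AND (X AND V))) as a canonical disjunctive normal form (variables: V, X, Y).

(NOT V AND NOT X AND Y) OR (NOT V AND X AND NOT Y) OR (V AND NOT X AND Y) OR (V AND X AND NOT Y) OR (V AND X AND Y)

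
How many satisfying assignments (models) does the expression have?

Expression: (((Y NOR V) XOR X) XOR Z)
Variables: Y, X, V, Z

Satisfying assignments: (0,0,0,0), (0,0,1,1), (0,1,0,1), (0,1,1,0), (1,0,0,1), (1,0,1,1), (1,1,0,0), (1,1,1,0)
Count: 8 out of 16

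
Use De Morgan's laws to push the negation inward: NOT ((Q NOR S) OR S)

NOT (Q NOR S) AND NOT S
De Morgan's: NOT(OR of terms) = AND of negations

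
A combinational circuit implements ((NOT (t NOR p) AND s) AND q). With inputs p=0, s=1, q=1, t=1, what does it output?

Substituting: ((NOT (1 NOR 0) AND 1) AND 1)
= 1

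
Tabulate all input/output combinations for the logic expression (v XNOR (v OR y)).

v | y | Output
--------------
0 | 0 | 1
0 | 1 | 0
1 | 0 | 1
1 | 1 | 1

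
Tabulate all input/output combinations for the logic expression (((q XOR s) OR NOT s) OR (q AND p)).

p | q | s | Output
------------------
0 | 0 | 0 | 1
0 | 0 | 1 | 1
0 | 1 | 0 | 1
0 | 1 | 1 | 0
1 | 0 | 0 | 1
1 | 0 | 1 | 1
1 | 1 | 0 | 1
1 | 1 | 1 | 1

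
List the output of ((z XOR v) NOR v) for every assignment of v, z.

v | z | Output
--------------
0 | 0 | 1
0 | 1 | 0
1 | 0 | 0
1 | 1 | 0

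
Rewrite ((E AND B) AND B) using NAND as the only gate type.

((((E NAND B) NAND (E NAND B)) NAND B) NAND (((E NAND B) NAND (E NAND B)) NAND B))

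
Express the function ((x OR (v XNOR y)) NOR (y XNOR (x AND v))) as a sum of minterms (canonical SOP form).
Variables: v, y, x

Σm(2) = (NOT v AND y AND NOT x)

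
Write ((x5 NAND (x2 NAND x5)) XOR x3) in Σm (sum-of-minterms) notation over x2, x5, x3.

Σm(0, 3, 4, 6) = (NOT x2 AND NOT x5 AND NOT x3) OR (NOT x2 AND x5 AND x3) OR (x2 AND NOT x5 AND NOT x3) OR (x2 AND x5 AND NOT x3)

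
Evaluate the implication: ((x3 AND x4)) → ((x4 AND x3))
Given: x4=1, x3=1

Antecedent ((x3 AND x4)) = 1; consequent ((x4 AND x3)) = 1.
1 → 1 = 1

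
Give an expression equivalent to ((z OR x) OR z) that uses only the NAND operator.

((((z NAND z) NAND (x NAND x)) NAND ((z NAND z) NAND (x NAND x))) NAND (z NAND z))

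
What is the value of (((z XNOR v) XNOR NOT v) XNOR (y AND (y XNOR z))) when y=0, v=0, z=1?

Substituting: (((1 XNOR 0) XNOR NOT 0) XNOR (0 AND (0 XNOR 1)))
= 1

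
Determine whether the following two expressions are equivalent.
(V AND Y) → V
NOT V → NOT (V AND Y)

Yes, Contrapositive is always equivalent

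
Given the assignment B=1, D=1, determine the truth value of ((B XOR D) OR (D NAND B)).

Substituting: ((1 XOR 1) OR (1 NAND 1))
= 0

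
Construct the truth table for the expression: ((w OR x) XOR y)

y | w | x | Output
------------------
0 | 0 | 0 | 0
0 | 0 | 1 | 1
0 | 1 | 0 | 1
0 | 1 | 1 | 1
1 | 0 | 0 | 1
1 | 0 | 1 | 0
1 | 1 | 0 | 0
1 | 1 | 1 | 0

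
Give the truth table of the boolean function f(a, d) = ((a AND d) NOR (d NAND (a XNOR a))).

a | d | Output
--------------
0 | 0 | 0
0 | 1 | 1
1 | 0 | 0
1 | 1 | 0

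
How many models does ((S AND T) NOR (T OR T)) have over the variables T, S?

Satisfying assignments: (0,0), (0,1)
Count: 2 out of 4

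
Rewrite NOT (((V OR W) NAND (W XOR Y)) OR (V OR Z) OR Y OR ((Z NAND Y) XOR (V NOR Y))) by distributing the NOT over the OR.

NOT ((V OR W) NAND (W XOR Y)) AND NOT (V OR Z) AND NOT Y AND NOT ((Z NAND Y) XOR (V NOR Y))
De Morgan's: NOT(OR of terms) = AND of negations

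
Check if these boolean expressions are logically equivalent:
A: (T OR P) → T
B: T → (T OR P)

No, Converse is not equivalent to original (counterexample: T=0, P=1)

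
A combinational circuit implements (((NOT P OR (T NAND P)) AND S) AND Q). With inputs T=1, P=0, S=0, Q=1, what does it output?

Substituting: (((NOT 0 OR (1 NAND 0)) AND 0) AND 1)
= 0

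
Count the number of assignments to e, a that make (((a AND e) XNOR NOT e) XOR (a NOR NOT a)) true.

Satisfying assignments: (1,0)
Count: 1 out of 4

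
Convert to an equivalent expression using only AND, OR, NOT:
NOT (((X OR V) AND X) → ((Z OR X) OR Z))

((X OR V) AND X) AND NOT ((Z OR X) OR Z)
(Negated implication: NOT(A → B) = A AND NOT B)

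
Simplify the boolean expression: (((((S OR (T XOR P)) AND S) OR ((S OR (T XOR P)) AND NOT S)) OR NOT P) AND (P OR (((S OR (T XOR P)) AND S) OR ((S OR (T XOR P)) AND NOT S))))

By distribution ((E OR v) AND (E OR NOT v) = E) then distribution ((E AND v) OR (E AND NOT v) = E):
= (S OR (T XOR P))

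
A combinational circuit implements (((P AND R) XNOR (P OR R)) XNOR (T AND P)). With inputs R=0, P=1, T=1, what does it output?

Substituting: (((1 AND 0) XNOR (1 OR 0)) XNOR (1 AND 1))
= 0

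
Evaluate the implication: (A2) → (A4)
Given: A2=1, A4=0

Antecedent (A2) = 1; consequent (A4) = 0.
1 → 0 = 0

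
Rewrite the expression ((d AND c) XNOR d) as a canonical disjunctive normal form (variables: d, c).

(NOT d AND NOT c) OR (NOT d AND c) OR (d AND c)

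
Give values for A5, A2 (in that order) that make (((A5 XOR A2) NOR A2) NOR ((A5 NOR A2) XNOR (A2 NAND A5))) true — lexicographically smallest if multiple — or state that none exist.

A5=0, A2=1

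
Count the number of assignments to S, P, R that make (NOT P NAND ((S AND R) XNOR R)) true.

Satisfying assignments: (0,0,1), (0,1,0), (0,1,1), (1,1,0), (1,1,1)
Count: 5 out of 8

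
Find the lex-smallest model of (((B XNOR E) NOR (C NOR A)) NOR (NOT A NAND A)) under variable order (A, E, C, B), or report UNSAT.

UNSATISFIABLE - no assignment makes this expression true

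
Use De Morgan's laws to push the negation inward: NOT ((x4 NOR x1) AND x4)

NOT (x4 NOR x1) OR NOT x4
De Morgan's: NOT(AND of terms) = OR of negations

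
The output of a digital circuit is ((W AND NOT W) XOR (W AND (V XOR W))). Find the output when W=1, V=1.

Substituting: ((1 AND NOT 1) XOR (1 AND (1 XOR 1)))
= 0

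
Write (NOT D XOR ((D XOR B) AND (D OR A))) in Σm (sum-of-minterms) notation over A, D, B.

Σm(0, 1, 2, 4, 6) = (NOT A AND NOT D AND NOT B) OR (NOT A AND NOT D AND B) OR (NOT A AND D AND NOT B) OR (A AND NOT D AND NOT B) OR (A AND D AND NOT B)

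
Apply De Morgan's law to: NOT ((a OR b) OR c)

NOT (a OR b) AND NOT c
De Morgan's: NOT(OR of terms) = AND of negations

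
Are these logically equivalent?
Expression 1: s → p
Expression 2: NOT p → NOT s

Yes, Contrapositive is always equivalent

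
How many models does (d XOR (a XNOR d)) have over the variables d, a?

Satisfying assignments: (0,0), (1,0)
Count: 2 out of 4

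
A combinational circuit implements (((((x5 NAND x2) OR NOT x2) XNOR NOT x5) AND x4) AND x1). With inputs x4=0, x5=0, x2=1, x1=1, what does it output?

Substituting: (((((0 NAND 1) OR NOT 1) XNOR NOT 0) AND 0) AND 1)
= 0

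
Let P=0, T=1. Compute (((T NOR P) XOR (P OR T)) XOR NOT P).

Substituting: (((1 NOR 0) XOR (0 OR 1)) XOR NOT 0)
= 0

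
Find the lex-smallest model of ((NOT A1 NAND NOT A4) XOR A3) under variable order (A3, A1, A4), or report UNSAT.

A3=0, A1=0, A4=1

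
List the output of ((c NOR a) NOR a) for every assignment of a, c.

a | c | Output
--------------
0 | 0 | 0
0 | 1 | 1
1 | 0 | 0
1 | 1 | 0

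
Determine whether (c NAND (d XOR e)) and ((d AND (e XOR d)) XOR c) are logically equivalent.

No. Counterexample: with c=0, d=0, e=0, Expression 1 = 1 but Expression 2 = 0.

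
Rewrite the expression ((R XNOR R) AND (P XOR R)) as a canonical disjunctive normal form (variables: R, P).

(NOT R AND P) OR (R AND NOT P)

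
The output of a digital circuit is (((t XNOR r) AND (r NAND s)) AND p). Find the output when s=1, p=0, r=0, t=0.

Substituting: (((0 XNOR 0) AND (0 NAND 1)) AND 0)
= 0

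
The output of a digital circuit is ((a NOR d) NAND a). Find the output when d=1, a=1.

Substituting: ((1 NOR 1) NAND 1)
= 1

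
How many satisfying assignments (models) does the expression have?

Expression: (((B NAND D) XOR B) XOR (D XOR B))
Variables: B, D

Satisfying assignments: (0,0), (1,0), (1,1)
Count: 3 out of 4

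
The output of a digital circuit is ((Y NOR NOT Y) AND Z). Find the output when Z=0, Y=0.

Substituting: ((0 NOR NOT 0) AND 0)
= 0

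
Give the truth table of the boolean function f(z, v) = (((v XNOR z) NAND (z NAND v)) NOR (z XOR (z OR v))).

z | v | Output
--------------
0 | 0 | 1
0 | 1 | 0
1 | 0 | 0
1 | 1 | 0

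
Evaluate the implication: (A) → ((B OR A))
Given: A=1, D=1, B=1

Antecedent (A) = 1; consequent ((B OR A)) = 1.
1 → 1 = 1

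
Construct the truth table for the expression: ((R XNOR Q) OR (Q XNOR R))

Q | R | Output
--------------
0 | 0 | 1
0 | 1 | 0
1 | 0 | 0
1 | 1 | 1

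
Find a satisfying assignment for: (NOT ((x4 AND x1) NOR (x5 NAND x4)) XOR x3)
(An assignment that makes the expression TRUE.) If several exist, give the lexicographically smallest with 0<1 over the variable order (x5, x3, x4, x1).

x5=0, x3=0, x4=0, x1=0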